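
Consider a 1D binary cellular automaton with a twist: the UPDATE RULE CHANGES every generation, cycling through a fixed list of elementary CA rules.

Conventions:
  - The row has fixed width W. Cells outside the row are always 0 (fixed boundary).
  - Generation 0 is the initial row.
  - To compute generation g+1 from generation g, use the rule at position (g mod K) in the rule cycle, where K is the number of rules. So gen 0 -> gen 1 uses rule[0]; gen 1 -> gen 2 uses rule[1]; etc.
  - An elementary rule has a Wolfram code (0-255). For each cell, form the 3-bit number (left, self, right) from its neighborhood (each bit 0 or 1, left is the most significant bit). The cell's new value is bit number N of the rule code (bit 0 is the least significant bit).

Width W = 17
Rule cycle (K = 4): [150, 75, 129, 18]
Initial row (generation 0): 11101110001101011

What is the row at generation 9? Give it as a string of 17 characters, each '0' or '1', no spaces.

Answer: 11011100000011111

Derivation:
Gen 0: 11101110001101011
Gen 1 (rule 150): 01000101010001000
Gen 2 (rule 75): 10011000000110011
Gen 3 (rule 129): 00000011110000000
Gen 4 (rule 18): 00000100001000000
Gen 5 (rule 150): 00001110011100000
Gen 6 (rule 75): 11111010110101111
Gen 7 (rule 129): 01110000000000110
Gen 8 (rule 18): 10001000000001001
Gen 9 (rule 150): 11011100000011111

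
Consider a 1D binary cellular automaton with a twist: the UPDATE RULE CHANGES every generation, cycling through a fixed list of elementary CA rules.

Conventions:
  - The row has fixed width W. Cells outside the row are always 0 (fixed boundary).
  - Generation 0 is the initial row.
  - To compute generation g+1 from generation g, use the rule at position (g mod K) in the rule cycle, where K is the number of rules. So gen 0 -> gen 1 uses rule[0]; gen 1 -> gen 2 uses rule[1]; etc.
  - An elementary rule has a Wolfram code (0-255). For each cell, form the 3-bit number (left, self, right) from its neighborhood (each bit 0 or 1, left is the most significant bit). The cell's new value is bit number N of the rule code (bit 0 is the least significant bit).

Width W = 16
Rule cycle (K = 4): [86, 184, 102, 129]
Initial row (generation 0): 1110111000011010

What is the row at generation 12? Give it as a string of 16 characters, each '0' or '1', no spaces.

Answer: 0010011110001000

Derivation:
Gen 0: 1110111000011010
Gen 1 (rule 86): 0010001100101011
Gen 2 (rule 184): 0001001010010110
Gen 3 (rule 102): 0011011110111010
Gen 4 (rule 129): 1000001100010000
Gen 5 (rule 86): 1100010110111000
Gen 6 (rule 184): 1010001101110100
Gen 7 (rule 102): 1110010110011100
Gen 8 (rule 129): 0100000000001001
Gen 9 (rule 86): 1110000000011111
Gen 10 (rule 184): 1101000000011110
Gen 11 (rule 102): 0111000000100010
Gen 12 (rule 129): 0010011110001000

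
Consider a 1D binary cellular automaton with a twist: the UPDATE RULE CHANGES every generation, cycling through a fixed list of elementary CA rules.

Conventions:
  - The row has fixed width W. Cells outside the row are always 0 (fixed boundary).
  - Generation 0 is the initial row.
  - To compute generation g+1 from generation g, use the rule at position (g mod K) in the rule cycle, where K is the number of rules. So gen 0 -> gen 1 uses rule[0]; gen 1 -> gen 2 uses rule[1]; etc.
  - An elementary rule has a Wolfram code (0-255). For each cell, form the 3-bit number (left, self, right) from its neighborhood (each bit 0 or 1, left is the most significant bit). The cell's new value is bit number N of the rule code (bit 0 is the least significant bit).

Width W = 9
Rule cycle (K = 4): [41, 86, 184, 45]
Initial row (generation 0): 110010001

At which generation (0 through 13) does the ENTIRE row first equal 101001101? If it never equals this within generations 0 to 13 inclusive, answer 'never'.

Answer: 3

Derivation:
Gen 0: 110010001
Gen 1 (rule 41): 100000100
Gen 2 (rule 86): 110001110
Gen 3 (rule 184): 101001101
Gen 4 (rule 45): 111001011
Gen 5 (rule 41): 100000110
Gen 6 (rule 86): 110001011
Gen 7 (rule 184): 101000110
Gen 8 (rule 45): 111010100
Gen 9 (rule 41): 100101001
Gen 10 (rule 86): 111101111
Gen 11 (rule 184): 111011110
Gen 12 (rule 45): 100110000
Gen 13 (rule 41): 000100111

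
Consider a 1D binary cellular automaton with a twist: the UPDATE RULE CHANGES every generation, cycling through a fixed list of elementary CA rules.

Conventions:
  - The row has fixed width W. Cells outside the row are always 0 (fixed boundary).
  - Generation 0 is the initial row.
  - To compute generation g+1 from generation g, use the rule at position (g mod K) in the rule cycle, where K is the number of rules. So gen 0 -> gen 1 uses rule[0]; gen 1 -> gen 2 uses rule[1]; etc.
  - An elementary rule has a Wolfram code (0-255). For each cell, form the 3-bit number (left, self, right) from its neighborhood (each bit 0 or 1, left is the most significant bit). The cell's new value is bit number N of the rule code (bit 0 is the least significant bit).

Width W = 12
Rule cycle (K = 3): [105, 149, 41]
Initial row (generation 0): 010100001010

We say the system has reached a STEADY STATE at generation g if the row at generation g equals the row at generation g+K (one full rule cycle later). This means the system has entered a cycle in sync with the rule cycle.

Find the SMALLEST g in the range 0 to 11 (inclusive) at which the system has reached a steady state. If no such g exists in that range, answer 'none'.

Gen 0: 010100001010
Gen 1 (rule 105): 001001100100
Gen 2 (rule 149): 101100010111
Gen 3 (rule 41): 011001001100
Gen 4 (rule 105): 011000001101
Gen 5 (rule 149): 000111100001
Gen 6 (rule 41): 110100001100
Gen 7 (rule 105): 111001101101
Gen 8 (rule 149): 010100000001
Gen 9 (rule 41): 001001111100
Gen 10 (rule 105): 100001000101
Gen 11 (rule 149): 111101110101
Gen 12 (rule 41): 100011001010
Gen 13 (rule 105): 001011000100
Gen 14 (rule 149): 101000110111

Answer: none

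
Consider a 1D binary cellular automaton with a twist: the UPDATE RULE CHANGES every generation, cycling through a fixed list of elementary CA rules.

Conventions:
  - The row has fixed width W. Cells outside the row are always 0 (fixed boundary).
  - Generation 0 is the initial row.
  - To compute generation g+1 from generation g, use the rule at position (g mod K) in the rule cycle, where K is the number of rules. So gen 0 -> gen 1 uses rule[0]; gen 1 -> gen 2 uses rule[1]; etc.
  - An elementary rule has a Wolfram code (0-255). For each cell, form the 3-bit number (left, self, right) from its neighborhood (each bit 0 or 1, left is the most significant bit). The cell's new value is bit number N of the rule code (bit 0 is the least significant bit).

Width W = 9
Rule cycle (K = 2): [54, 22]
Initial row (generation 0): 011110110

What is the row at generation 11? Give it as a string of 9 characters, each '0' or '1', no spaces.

Gen 0: 011110110
Gen 1 (rule 54): 100001001
Gen 2 (rule 22): 110011111
Gen 3 (rule 54): 001100000
Gen 4 (rule 22): 010010000
Gen 5 (rule 54): 111111000
Gen 6 (rule 22): 000000100
Gen 7 (rule 54): 000001110
Gen 8 (rule 22): 000010001
Gen 9 (rule 54): 000111011
Gen 10 (rule 22): 001000000
Gen 11 (rule 54): 011100000

Answer: 011100000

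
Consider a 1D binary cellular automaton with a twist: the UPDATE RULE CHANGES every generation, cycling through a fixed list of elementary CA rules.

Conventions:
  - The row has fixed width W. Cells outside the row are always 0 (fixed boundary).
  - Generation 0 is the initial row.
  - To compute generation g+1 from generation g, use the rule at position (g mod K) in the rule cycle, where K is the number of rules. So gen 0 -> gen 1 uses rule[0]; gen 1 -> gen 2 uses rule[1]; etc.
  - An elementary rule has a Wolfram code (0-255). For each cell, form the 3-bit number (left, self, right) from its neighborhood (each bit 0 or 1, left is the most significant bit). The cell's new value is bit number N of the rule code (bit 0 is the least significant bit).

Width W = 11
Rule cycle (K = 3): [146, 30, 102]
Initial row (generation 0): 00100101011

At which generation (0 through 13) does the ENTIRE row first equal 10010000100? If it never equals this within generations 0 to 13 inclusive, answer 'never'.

Gen 0: 00100101011
Gen 1 (rule 146): 01011000000
Gen 2 (rule 30): 11010100000
Gen 3 (rule 102): 01111100000
Gen 4 (rule 146): 10111010000
Gen 5 (rule 30): 10100011000
Gen 6 (rule 102): 11100101000
Gen 7 (rule 146): 01011000100
Gen 8 (rule 30): 11010101110
Gen 9 (rule 102): 01111110010
Gen 10 (rule 146): 10111101101
Gen 11 (rule 30): 10100001001
Gen 12 (rule 102): 11100011011
Gen 13 (rule 146): 01010100000

Answer: never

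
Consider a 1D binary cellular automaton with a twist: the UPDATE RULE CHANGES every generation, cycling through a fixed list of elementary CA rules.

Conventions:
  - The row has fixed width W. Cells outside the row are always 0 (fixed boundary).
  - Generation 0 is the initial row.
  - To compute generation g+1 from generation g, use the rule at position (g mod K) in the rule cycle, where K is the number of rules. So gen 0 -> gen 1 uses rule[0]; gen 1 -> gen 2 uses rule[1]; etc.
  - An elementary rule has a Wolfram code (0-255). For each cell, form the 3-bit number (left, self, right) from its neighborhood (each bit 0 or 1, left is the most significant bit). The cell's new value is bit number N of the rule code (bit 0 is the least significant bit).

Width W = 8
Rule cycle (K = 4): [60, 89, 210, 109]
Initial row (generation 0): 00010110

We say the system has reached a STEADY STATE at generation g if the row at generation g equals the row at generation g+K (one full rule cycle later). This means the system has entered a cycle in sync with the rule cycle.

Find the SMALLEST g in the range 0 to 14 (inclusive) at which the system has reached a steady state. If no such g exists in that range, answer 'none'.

Gen 0: 00010110
Gen 1 (rule 60): 00011101
Gen 2 (rule 89): 11010100
Gen 3 (rule 210): 01000010
Gen 4 (rule 109): 01011010
Gen 5 (rule 60): 01110111
Gen 6 (rule 89): 01010101
Gen 7 (rule 210): 10000000
Gen 8 (rule 109): 10111111
Gen 9 (rule 60): 11100000
Gen 10 (rule 89): 10111111
Gen 11 (rule 210): 00011111
Gen 12 (rule 109): 11010001
Gen 13 (rule 60): 10111001
Gen 14 (rule 89): 00101100
Gen 15 (rule 210): 01000110
Gen 16 (rule 109): 01010110
Gen 17 (rule 60): 01111101
Gen 18 (rule 89): 01000100

Answer: none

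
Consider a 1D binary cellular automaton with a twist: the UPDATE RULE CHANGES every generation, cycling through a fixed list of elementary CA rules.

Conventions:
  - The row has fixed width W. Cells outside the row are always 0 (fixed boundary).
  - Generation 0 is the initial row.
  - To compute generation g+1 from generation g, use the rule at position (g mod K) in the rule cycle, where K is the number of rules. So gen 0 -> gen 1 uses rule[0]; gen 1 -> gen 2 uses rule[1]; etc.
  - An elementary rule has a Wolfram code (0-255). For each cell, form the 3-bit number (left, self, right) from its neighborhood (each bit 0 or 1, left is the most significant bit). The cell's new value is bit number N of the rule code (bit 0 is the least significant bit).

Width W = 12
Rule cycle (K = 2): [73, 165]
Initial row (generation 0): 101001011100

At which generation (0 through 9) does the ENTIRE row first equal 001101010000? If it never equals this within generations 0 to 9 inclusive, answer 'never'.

Gen 0: 101001011100
Gen 1 (rule 73): 000000010101
Gen 2 (rule 165): 111111011111
Gen 3 (rule 73): 100001010001
Gen 4 (rule 165): 101101110101
Gen 5 (rule 73): 001101010000
Gen 6 (rule 165): 100011110111
Gen 7 (rule 73): 001010010101
Gen 8 (rule 165): 101110011111
Gen 9 (rule 73): 001010010001

Answer: 5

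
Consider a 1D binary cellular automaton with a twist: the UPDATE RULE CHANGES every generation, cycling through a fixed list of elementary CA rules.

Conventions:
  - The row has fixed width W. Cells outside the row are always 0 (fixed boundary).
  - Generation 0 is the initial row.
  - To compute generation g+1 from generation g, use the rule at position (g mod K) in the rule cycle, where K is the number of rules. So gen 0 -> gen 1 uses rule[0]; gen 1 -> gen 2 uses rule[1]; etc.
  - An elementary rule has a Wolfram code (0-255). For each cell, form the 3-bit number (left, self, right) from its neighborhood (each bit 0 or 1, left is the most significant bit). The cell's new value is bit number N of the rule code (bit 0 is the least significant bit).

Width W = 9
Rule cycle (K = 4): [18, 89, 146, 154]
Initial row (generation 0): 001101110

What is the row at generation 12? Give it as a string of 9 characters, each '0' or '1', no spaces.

Answer: 100100101

Derivation:
Gen 0: 001101110
Gen 1 (rule 18): 010000001
Gen 2 (rule 89): 001111100
Gen 3 (rule 146): 010111010
Gen 4 (rule 154): 100110001
Gen 5 (rule 18): 011001010
Gen 6 (rule 89): 011100001
Gen 7 (rule 146): 101010010
Gen 8 (rule 154): 000001101
Gen 9 (rule 18): 000010000
Gen 10 (rule 89): 111001111
Gen 11 (rule 146): 010110110
Gen 12 (rule 154): 100100101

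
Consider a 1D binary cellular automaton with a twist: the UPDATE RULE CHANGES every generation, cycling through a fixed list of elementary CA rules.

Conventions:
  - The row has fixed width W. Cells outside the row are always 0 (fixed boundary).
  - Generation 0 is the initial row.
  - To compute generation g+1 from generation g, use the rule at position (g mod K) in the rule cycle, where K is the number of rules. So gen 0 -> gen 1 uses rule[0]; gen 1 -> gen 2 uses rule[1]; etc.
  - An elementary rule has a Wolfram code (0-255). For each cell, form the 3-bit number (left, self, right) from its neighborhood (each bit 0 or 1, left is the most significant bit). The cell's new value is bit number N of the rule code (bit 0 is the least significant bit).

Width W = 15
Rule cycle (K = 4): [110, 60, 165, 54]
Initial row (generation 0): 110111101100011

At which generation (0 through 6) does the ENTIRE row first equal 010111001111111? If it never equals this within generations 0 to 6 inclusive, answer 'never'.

Gen 0: 110111101100011
Gen 1 (rule 110): 111100111100111
Gen 2 (rule 60): 100010100010100
Gen 3 (rule 165): 101011101011101
Gen 4 (rule 54): 111100011100011
Gen 5 (rule 110): 100100110100111
Gen 6 (rule 60): 110110101110100

Answer: never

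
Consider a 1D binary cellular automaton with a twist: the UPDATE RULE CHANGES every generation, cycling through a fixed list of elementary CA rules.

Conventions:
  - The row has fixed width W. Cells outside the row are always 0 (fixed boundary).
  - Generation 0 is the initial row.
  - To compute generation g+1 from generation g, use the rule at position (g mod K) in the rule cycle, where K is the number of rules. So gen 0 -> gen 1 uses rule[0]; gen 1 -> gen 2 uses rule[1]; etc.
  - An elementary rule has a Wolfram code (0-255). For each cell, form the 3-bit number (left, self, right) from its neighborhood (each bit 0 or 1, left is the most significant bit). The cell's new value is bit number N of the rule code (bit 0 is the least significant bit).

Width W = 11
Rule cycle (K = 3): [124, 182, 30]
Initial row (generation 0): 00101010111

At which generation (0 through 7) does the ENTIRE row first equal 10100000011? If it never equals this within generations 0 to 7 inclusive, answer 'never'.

Gen 0: 00101010111
Gen 1 (rule 124): 00111111101
Gen 2 (rule 182): 01011111011
Gen 3 (rule 30): 11010000010
Gen 4 (rule 124): 11111000011
Gen 5 (rule 182): 01110100100
Gen 6 (rule 30): 11000111110
Gen 7 (rule 124): 11100100011

Answer: never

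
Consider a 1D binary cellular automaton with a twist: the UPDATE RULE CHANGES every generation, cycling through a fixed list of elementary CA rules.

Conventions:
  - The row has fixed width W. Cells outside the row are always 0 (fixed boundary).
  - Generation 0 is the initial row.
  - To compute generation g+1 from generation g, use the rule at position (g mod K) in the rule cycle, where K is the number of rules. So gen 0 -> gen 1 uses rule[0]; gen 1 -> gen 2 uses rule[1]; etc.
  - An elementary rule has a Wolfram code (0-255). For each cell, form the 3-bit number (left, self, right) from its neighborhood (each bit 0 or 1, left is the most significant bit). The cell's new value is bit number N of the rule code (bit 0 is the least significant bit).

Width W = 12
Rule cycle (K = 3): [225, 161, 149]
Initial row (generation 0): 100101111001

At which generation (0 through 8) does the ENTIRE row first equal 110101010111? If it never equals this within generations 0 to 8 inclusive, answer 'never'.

Answer: 6

Derivation:
Gen 0: 100101111001
Gen 1 (rule 225): 000010111000
Gen 2 (rule 161): 111001010011
Gen 3 (rule 149): 010101011000
Gen 4 (rule 225): 001010101011
Gen 5 (rule 161): 100101010100
Gen 6 (rule 149): 110101010111
Gen 7 (rule 225): 011010101011
Gen 8 (rule 161): 000101010100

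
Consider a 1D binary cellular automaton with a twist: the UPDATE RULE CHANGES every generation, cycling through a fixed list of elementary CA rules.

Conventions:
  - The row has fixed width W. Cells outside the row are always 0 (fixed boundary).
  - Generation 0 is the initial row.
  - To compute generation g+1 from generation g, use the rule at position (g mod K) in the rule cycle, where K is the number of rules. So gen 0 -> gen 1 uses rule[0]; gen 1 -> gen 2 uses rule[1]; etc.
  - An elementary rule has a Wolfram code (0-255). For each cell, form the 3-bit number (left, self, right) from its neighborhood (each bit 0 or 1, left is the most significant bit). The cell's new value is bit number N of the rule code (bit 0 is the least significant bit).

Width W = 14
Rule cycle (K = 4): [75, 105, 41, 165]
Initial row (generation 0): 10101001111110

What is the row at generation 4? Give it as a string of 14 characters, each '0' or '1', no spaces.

Gen 0: 10101001111110
Gen 1 (rule 75): 00000011000010
Gen 2 (rule 105): 11111011011000
Gen 3 (rule 41): 10000110110011
Gen 4 (rule 165): 10110001000000

Answer: 10110001000000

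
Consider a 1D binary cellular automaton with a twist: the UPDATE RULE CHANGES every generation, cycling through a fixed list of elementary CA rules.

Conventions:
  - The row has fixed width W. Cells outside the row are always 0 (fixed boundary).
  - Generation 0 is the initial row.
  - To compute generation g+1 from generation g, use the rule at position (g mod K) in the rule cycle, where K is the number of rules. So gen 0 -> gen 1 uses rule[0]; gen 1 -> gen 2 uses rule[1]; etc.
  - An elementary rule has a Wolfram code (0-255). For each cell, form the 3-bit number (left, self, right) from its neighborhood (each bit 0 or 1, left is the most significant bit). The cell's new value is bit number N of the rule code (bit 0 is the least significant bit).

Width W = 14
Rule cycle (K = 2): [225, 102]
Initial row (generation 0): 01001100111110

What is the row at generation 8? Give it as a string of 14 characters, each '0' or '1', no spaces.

Gen 0: 01001100111110
Gen 1 (rule 225): 00000100011110
Gen 2 (rule 102): 00001100100010
Gen 3 (rule 225): 11100100001000
Gen 4 (rule 102): 00101100011000
Gen 5 (rule 225): 10010101001011
Gen 6 (rule 102): 10111111011101
Gen 7 (rule 225): 01011111101110
Gen 8 (rule 102): 11100000110010

Answer: 11100000110010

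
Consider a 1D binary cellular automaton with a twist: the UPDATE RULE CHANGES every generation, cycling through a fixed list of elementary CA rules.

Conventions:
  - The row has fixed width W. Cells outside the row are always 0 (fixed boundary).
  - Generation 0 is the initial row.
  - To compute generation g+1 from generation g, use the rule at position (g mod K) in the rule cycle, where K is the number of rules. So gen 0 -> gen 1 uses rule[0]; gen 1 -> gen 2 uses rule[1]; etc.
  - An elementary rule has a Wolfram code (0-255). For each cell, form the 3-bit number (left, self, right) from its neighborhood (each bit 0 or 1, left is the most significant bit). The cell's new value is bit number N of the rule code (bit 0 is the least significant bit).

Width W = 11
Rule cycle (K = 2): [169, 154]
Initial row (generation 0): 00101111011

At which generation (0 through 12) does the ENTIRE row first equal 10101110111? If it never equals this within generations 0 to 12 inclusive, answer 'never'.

Answer: never

Derivation:
Gen 0: 00101111011
Gen 1 (rule 169): 10011110110
Gen 2 (rule 154): 01111100101
Gen 3 (rule 169): 01111000010
Gen 4 (rule 154): 11110100101
Gen 5 (rule 169): 11101000010
Gen 6 (rule 154): 11000100101
Gen 7 (rule 169): 10010000010
Gen 8 (rule 154): 01101000101
Gen 9 (rule 169): 01010010010
Gen 10 (rule 154): 10001101101
Gen 11 (rule 169): 00101011010
Gen 12 (rule 154): 01000010001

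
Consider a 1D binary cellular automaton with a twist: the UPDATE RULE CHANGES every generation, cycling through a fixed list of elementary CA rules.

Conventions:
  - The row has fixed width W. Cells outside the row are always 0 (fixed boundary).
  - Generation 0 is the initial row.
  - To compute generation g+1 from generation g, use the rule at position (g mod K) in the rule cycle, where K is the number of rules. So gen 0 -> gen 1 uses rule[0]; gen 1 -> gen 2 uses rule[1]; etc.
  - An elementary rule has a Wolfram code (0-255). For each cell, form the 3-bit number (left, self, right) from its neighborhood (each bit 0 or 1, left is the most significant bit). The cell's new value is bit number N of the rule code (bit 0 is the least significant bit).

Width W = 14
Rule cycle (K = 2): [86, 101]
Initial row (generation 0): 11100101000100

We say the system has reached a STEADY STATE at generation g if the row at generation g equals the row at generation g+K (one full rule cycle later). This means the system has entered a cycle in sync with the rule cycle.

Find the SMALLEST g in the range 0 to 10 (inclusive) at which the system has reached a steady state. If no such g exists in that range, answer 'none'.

Answer: none

Derivation:
Gen 0: 11100101000100
Gen 1 (rule 86): 00111101101110
Gen 2 (rule 101): 10000110110010
Gen 3 (rule 86): 11001010011111
Gen 4 (rule 101): 01001110000001
Gen 5 (rule 86): 11110011000011
Gen 6 (rule 101): 00010001011001
Gen 7 (rule 86): 00111011001111
Gen 8 (rule 101): 10001101000001
Gen 9 (rule 86): 11010101100011
Gen 10 (rule 101): 01111110101001
Gen 11 (rule 86): 10000010101111
Gen 12 (rule 101): 10111011110001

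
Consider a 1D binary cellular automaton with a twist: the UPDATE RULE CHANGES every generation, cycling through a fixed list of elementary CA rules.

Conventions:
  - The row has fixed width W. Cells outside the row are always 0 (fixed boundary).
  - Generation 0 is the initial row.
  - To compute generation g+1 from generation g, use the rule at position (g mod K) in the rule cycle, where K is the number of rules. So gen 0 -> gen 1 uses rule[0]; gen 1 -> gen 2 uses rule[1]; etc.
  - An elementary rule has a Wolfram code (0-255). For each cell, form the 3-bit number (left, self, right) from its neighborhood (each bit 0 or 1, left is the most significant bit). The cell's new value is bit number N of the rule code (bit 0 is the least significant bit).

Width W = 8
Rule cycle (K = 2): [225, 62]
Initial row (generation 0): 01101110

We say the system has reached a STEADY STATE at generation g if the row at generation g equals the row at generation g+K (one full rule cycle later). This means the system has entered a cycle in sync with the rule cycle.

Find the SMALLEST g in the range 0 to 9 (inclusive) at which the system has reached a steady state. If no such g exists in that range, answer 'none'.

Gen 0: 01101110
Gen 1 (rule 225): 00110110
Gen 2 (rule 62): 01101101
Gen 3 (rule 225): 00110110
Gen 4 (rule 62): 01101101
Gen 5 (rule 225): 00110110
Gen 6 (rule 62): 01101101
Gen 7 (rule 225): 00110110
Gen 8 (rule 62): 01101101
Gen 9 (rule 225): 00110110
Gen 10 (rule 62): 01101101
Gen 11 (rule 225): 00110110

Answer: 1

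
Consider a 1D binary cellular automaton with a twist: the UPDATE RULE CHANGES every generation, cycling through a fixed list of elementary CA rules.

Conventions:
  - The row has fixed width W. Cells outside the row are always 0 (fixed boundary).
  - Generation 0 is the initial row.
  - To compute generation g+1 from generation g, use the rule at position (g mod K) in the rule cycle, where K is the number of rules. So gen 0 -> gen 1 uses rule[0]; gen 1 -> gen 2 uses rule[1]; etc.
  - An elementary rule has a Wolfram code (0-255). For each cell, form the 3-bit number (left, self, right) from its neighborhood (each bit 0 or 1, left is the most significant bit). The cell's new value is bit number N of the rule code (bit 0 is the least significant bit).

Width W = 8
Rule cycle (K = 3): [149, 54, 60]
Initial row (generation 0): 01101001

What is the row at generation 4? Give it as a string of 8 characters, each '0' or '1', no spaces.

Answer: 11000011

Derivation:
Gen 0: 01101001
Gen 1 (rule 149): 00001101
Gen 2 (rule 54): 00010011
Gen 3 (rule 60): 00011010
Gen 4 (rule 149): 11000011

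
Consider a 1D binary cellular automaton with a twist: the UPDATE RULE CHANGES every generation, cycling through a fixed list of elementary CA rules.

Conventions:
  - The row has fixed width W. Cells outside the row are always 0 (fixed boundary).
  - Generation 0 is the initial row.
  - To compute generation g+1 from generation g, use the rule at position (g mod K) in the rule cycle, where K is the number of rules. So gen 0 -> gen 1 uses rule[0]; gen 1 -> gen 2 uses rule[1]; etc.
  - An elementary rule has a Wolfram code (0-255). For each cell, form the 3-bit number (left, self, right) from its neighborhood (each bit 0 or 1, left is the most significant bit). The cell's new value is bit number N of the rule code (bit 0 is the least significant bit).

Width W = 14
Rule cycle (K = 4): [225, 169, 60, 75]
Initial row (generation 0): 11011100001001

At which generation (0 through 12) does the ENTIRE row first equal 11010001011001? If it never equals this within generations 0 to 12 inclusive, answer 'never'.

Gen 0: 11011100001001
Gen 1 (rule 225): 01101101100000
Gen 2 (rule 169): 01011011001111
Gen 3 (rule 60): 01110110101000
Gen 4 (rule 75): 11010110000011
Gen 5 (rule 225): 01101010111001
Gen 6 (rule 169): 01010101110000
Gen 7 (rule 60): 01111111001000
Gen 8 (rule 75): 11000001010011
Gen 9 (rule 225): 01011100100001
Gen 10 (rule 169): 00111000001100
Gen 11 (rule 60): 00100100001010
Gen 12 (rule 75): 11001001110000

Answer: never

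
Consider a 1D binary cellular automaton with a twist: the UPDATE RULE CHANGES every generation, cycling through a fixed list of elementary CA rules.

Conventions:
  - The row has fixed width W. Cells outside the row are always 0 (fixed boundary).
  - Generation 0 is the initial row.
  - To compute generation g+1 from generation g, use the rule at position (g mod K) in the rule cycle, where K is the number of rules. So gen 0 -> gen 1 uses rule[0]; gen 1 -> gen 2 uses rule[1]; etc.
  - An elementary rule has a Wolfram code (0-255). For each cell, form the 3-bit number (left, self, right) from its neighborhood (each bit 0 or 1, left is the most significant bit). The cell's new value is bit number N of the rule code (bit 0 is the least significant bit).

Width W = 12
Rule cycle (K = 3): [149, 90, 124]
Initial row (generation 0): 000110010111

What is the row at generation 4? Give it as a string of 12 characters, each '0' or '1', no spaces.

Answer: 100110100110

Derivation:
Gen 0: 000110010111
Gen 1 (rule 149): 110001010010
Gen 2 (rule 90): 111010001101
Gen 3 (rule 124): 101111001111
Gen 4 (rule 149): 100110100110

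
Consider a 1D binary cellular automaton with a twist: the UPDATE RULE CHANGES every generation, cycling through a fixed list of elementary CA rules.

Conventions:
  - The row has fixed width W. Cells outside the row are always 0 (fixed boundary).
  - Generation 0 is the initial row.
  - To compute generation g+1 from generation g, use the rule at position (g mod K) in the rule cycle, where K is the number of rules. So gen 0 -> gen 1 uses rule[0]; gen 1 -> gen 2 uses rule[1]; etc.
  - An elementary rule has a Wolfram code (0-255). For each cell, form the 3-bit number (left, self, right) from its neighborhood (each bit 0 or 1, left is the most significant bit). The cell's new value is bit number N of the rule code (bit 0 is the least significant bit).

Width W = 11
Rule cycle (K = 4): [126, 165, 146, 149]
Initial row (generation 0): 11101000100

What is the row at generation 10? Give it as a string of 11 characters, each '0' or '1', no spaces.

Gen 0: 11101000100
Gen 1 (rule 126): 10111101110
Gen 2 (rule 165): 11011010100
Gen 3 (rule 146): 00000000010
Gen 4 (rule 149): 11111111011
Gen 5 (rule 126): 10000001111
Gen 6 (rule 165): 10111100110
Gen 7 (rule 146): 00011011001
Gen 8 (rule 149): 11000000101
Gen 9 (rule 126): 11100001111
Gen 10 (rule 165): 01001100110

Answer: 01001100110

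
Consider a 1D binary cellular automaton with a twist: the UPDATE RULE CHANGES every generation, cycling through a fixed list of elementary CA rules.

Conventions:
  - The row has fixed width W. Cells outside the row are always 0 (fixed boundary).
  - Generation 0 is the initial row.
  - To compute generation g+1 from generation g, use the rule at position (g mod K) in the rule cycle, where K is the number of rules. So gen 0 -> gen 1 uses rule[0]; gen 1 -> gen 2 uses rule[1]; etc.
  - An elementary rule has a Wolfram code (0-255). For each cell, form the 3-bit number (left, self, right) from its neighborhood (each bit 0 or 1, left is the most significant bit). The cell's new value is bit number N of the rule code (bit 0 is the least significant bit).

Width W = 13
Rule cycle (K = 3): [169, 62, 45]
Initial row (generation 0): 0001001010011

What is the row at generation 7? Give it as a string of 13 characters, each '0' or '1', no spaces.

Answer: 1100110100111

Derivation:
Gen 0: 0001001010011
Gen 1 (rule 169): 1100000100010
Gen 2 (rule 62): 1010001110111
Gen 3 (rule 45): 1110101001100
Gen 4 (rule 169): 1101010001001
Gen 5 (rule 62): 1011111011111
Gen 6 (rule 45): 1110000110000
Gen 7 (rule 169): 1100110100111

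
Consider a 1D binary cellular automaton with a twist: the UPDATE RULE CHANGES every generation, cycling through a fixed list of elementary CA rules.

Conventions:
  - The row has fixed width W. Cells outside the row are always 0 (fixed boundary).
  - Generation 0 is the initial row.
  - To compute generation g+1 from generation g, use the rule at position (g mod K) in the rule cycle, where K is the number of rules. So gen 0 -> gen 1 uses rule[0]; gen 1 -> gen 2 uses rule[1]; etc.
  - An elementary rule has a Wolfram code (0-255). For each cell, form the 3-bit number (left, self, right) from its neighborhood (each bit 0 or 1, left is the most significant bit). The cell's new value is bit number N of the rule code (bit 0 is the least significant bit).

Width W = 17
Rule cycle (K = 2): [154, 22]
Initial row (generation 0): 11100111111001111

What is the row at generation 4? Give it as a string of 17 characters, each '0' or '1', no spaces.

Answer: 00000000000000111

Derivation:
Gen 0: 11100111111001111
Gen 1 (rule 154): 11011111110111110
Gen 2 (rule 22): 00000000000000001
Gen 3 (rule 154): 00000000000000010
Gen 4 (rule 22): 00000000000000111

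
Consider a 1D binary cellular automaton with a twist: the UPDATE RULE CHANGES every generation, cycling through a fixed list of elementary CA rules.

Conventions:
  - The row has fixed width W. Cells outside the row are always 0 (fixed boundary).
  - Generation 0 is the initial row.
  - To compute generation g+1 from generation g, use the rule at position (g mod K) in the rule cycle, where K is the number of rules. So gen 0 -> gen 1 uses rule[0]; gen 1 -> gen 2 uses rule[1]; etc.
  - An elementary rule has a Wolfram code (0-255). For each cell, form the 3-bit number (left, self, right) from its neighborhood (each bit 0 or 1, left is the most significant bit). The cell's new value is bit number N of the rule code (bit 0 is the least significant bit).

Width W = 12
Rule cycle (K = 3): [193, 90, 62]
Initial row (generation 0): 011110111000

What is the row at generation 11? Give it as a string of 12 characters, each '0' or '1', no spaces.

Answer: 011001111110

Derivation:
Gen 0: 011110111000
Gen 1 (rule 193): 001110011011
Gen 2 (rule 90): 011011111011
Gen 3 (rule 62): 110110000110
Gen 4 (rule 193): 010010110010
Gen 5 (rule 90): 101100111101
Gen 6 (rule 62): 111011100011
Gen 7 (rule 193): 011001101001
Gen 8 (rule 90): 111111100110
Gen 9 (rule 62): 100000011101
Gen 10 (rule 193): 001111001100
Gen 11 (rule 90): 011001111110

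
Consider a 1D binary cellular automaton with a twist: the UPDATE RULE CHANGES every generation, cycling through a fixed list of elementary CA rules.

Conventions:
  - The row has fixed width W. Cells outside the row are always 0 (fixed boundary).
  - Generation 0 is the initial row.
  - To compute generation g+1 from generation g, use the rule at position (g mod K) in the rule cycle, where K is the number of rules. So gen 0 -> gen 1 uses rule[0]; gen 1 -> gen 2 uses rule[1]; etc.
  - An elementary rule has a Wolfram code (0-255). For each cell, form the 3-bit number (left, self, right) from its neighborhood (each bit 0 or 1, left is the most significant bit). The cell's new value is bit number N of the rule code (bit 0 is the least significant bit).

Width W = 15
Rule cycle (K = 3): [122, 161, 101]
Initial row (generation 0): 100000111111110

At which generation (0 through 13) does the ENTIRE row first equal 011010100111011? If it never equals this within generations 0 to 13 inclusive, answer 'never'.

Answer: never

Derivation:
Gen 0: 100000111111110
Gen 1 (rule 122): 010001100000011
Gen 2 (rule 161): 000100001111000
Gen 3 (rule 101): 110101100001011
Gen 4 (rule 122): 111011110010111
Gen 5 (rule 161): 010101100001010
Gen 6 (rule 101): 011110101101110
Gen 7 (rule 122): 110011011111011
Gen 8 (rule 161): 000000101110100
Gen 9 (rule 101): 111110110011101
Gen 10 (rule 122): 100011111110110
Gen 11 (rule 161): 001001111101000
Gen 12 (rule 101): 101000000111011
Gen 13 (rule 122): 010100001101111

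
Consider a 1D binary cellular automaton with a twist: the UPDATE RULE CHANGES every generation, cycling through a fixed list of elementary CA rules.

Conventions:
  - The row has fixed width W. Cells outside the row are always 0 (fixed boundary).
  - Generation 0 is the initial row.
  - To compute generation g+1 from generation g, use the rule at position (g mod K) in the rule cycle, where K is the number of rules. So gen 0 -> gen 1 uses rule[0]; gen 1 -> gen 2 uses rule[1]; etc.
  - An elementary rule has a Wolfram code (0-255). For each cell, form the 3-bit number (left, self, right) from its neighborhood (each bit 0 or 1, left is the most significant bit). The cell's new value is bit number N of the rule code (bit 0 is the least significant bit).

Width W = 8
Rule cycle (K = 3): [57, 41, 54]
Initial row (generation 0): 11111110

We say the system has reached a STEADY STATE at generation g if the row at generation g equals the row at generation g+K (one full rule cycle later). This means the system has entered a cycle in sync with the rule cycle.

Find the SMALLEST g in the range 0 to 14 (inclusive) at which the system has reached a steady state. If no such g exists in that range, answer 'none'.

Gen 0: 11111110
Gen 1 (rule 57): 10000001
Gen 2 (rule 41): 00111100
Gen 3 (rule 54): 01000010
Gen 4 (rule 57): 00111001
Gen 5 (rule 41): 10100000
Gen 6 (rule 54): 11110000
Gen 7 (rule 57): 10001111
Gen 8 (rule 41): 00101000
Gen 9 (rule 54): 01111100
Gen 10 (rule 57): 01000011
Gen 11 (rule 41): 00011010
Gen 12 (rule 54): 00100111
Gen 13 (rule 57): 10010100
Gen 14 (rule 41): 00001001
Gen 15 (rule 54): 00011111
Gen 16 (rule 57): 11010000
Gen 17 (rule 41): 10100111

Answer: none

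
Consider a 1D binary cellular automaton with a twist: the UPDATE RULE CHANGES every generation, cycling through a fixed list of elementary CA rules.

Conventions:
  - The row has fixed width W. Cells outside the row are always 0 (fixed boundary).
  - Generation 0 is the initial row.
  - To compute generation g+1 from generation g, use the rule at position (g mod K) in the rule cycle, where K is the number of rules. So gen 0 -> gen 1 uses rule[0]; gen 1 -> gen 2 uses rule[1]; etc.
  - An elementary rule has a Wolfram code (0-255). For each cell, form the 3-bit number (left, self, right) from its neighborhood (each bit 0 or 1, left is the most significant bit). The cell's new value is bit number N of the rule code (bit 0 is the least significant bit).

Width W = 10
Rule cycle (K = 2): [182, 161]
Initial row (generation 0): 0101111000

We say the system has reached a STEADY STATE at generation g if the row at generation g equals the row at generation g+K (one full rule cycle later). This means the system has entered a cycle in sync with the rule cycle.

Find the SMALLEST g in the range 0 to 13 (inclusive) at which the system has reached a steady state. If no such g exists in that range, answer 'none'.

Gen 0: 0101111000
Gen 1 (rule 182): 1110110100
Gen 2 (rule 161): 0101001001
Gen 3 (rule 182): 1111111111
Gen 4 (rule 161): 0111111110
Gen 5 (rule 182): 1011111101
Gen 6 (rule 161): 0101111010
Gen 7 (rule 182): 1110110111
Gen 8 (rule 161): 0101001010
Gen 9 (rule 182): 1111111111
Gen 10 (rule 161): 0111111110
Gen 11 (rule 182): 1011111101
Gen 12 (rule 161): 0101111010
Gen 13 (rule 182): 1110110111
Gen 14 (rule 161): 0101001010
Gen 15 (rule 182): 1111111111

Answer: none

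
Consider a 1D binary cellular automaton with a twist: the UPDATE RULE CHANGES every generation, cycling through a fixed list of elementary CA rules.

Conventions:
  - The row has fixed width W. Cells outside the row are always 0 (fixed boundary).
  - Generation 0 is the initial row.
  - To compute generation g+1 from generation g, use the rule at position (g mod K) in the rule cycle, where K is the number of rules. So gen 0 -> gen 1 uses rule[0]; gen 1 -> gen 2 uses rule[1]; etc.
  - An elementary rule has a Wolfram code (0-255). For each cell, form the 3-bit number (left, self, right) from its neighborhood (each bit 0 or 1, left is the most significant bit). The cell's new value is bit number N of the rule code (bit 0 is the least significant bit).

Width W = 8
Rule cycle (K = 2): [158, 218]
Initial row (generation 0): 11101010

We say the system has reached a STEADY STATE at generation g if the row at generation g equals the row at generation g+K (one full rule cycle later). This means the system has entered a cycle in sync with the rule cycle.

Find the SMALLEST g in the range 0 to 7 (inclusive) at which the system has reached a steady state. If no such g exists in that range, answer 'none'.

Answer: 6

Derivation:
Gen 0: 11101010
Gen 1 (rule 158): 11001011
Gen 2 (rule 218): 11110011
Gen 3 (rule 158): 11101110
Gen 4 (rule 218): 11101111
Gen 5 (rule 158): 11001110
Gen 6 (rule 218): 11111111
Gen 7 (rule 158): 11111110
Gen 8 (rule 218): 11111111
Gen 9 (rule 158): 11111110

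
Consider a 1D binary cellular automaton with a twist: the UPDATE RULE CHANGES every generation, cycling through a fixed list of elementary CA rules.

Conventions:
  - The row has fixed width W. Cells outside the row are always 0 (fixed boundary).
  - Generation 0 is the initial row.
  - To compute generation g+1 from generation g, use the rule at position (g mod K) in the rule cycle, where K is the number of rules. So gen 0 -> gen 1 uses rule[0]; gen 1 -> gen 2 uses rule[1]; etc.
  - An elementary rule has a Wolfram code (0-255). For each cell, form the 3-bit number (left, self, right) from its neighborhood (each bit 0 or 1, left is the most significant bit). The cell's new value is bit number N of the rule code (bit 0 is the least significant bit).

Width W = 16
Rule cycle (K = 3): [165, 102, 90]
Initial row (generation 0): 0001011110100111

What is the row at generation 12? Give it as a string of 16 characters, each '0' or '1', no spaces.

Gen 0: 0001011110100111
Gen 1 (rule 165): 1101101101100010
Gen 2 (rule 102): 0110110110100110
Gen 3 (rule 90): 1110110110011111
Gen 4 (rule 165): 0101001000001110
Gen 5 (rule 102): 1111011000010010
Gen 6 (rule 90): 1001011100101101
Gen 7 (rule 165): 1001101000110011
Gen 8 (rule 102): 1010111001010101
Gen 9 (rule 90): 0000101110000000
Gen 10 (rule 165): 1110110100111111
Gen 11 (rule 102): 0011011101000001
Gen 12 (rule 90): 0111010100100010

Answer: 0111010100100010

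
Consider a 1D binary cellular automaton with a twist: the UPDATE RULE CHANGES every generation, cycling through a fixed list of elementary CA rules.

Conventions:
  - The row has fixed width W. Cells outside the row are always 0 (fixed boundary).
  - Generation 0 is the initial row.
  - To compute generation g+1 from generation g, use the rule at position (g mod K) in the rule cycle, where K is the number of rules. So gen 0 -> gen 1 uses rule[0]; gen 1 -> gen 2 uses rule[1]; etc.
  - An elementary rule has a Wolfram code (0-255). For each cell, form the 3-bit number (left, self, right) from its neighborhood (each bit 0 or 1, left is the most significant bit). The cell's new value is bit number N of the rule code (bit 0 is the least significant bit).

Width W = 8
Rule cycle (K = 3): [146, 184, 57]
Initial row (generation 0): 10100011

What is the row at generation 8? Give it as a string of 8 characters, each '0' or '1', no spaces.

Gen 0: 10100011
Gen 1 (rule 146): 00010100
Gen 2 (rule 184): 00001010
Gen 3 (rule 57): 11100101
Gen 4 (rule 146): 01011000
Gen 5 (rule 184): 00110100
Gen 6 (rule 57): 10101011
Gen 7 (rule 146): 00000000
Gen 8 (rule 184): 00000000

Answer: 00000000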